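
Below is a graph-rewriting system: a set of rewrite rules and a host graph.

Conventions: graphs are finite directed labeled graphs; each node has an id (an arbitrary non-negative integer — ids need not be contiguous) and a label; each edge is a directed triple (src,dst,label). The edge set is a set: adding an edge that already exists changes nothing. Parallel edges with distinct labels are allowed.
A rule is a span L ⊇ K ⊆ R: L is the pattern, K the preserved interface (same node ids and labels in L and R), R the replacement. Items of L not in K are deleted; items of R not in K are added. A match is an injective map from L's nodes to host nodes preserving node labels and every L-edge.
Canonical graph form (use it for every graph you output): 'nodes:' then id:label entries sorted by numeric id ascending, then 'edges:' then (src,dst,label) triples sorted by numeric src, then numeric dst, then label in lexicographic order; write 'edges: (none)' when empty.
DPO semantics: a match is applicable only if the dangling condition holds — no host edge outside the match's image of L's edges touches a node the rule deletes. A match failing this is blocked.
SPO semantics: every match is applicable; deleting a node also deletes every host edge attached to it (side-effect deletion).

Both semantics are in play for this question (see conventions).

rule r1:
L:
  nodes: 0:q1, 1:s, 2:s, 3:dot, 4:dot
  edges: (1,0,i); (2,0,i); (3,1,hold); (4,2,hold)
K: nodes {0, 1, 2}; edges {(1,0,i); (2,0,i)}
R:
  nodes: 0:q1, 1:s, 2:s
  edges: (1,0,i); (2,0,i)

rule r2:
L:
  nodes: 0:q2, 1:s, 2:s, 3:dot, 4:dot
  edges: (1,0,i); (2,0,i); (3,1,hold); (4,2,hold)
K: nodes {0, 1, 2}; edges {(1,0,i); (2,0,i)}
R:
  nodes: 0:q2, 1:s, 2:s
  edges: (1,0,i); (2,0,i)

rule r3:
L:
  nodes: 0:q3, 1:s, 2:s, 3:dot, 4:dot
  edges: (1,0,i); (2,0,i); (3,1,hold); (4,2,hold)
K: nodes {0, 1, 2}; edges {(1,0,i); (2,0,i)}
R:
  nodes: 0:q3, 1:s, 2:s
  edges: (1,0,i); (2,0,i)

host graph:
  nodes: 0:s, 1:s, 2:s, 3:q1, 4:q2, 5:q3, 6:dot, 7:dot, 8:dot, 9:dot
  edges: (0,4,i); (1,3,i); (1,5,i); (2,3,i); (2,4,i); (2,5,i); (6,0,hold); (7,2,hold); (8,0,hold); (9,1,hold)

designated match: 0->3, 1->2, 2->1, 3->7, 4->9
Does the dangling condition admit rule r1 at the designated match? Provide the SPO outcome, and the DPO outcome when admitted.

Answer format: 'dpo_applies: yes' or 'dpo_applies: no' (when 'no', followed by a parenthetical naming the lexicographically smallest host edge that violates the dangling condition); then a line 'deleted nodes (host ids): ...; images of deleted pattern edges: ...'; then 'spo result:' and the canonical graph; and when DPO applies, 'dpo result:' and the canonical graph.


dpo_applies: yes
deleted nodes (host ids): 7, 9; images of deleted pattern edges: (7,2,hold); (9,1,hold)
spo result:
nodes: 0:s, 1:s, 2:s, 3:q1, 4:q2, 5:q3, 6:dot, 8:dot
edges: (0,4,i); (1,3,i); (1,5,i); (2,3,i); (2,4,i); (2,5,i); (6,0,hold); (8,0,hold)
dpo result:
nodes: 0:s, 1:s, 2:s, 3:q1, 4:q2, 5:q3, 6:dot, 8:dot
edges: (0,4,i); (1,3,i); (1,5,i); (2,3,i); (2,4,i); (2,5,i); (6,0,hold); (8,0,hold)


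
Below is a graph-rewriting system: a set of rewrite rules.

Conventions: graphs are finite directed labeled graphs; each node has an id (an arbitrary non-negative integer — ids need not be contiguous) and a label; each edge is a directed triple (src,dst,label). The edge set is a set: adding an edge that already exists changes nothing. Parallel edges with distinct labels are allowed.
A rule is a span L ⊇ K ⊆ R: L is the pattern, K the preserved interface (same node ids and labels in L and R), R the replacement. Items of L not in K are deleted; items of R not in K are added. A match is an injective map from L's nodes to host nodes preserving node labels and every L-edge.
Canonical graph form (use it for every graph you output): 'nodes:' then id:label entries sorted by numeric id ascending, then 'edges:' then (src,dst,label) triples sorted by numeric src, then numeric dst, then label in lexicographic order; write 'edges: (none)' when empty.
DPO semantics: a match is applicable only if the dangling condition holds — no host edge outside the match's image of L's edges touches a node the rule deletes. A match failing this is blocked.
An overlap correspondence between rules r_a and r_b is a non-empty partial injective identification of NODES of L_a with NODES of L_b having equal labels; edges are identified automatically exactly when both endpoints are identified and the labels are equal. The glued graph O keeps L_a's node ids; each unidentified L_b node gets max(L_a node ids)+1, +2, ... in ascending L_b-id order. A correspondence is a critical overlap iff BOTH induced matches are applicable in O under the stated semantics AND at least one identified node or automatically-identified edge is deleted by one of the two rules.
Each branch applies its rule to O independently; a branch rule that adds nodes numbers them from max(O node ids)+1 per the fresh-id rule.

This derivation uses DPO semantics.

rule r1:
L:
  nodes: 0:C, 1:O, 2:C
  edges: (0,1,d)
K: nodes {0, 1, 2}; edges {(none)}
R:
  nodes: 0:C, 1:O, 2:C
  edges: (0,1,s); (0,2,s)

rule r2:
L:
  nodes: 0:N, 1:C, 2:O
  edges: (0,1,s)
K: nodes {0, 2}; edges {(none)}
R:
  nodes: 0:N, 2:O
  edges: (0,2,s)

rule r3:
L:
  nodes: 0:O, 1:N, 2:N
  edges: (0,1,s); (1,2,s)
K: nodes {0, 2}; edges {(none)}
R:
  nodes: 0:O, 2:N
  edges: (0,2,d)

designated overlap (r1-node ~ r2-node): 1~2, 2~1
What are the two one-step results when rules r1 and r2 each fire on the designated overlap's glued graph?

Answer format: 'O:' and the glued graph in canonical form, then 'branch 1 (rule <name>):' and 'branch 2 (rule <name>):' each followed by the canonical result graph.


O:
nodes: 0:C, 1:O, 2:C, 3:N
edges: (0,1,d); (3,2,s)
branch 1 (rule r1):
nodes: 0:C, 1:O, 2:C, 3:N
edges: (0,1,s); (0,2,s); (3,2,s)
branch 2 (rule r2):
nodes: 0:C, 1:O, 3:N
edges: (0,1,d); (3,1,s)


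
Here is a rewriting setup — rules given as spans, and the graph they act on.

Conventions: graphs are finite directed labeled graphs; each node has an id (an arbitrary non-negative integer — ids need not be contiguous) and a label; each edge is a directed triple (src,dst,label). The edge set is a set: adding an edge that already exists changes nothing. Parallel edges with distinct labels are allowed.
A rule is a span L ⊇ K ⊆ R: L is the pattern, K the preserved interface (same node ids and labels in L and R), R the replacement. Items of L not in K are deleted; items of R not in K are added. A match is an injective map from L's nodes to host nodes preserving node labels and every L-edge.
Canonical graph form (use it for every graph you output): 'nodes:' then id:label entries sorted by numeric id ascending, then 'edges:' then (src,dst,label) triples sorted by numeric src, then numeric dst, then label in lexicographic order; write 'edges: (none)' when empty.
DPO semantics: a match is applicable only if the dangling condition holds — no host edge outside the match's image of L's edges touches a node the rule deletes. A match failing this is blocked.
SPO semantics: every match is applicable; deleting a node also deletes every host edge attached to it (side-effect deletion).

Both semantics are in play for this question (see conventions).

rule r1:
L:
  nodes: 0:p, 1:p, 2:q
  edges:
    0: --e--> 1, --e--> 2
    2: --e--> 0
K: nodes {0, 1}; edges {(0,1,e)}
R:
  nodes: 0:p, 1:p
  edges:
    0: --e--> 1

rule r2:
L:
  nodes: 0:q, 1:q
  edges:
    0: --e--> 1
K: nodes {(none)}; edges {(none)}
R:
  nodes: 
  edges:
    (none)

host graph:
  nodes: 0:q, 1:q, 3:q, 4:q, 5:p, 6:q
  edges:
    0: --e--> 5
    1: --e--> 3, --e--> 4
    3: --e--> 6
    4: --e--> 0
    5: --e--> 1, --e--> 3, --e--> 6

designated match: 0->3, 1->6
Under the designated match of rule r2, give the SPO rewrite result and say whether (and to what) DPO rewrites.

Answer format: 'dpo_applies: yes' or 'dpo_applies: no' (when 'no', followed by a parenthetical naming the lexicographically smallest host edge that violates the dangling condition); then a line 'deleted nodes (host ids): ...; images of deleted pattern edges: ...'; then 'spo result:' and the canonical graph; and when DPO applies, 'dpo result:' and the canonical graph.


dpo_applies: no
(the rule deletes node 3, which keeps host edge (1,3,e) outside the match image — the dangling condition fails, DPO blocks; SPO proceeds and side-deletes such edges)
deleted nodes (host ids): 3, 6; images of deleted pattern edges: (3,6,e)
spo result:
nodes: 0:q, 1:q, 4:q, 5:p
edges: (0,5,e); (1,4,e); (4,0,e); (5,1,e)


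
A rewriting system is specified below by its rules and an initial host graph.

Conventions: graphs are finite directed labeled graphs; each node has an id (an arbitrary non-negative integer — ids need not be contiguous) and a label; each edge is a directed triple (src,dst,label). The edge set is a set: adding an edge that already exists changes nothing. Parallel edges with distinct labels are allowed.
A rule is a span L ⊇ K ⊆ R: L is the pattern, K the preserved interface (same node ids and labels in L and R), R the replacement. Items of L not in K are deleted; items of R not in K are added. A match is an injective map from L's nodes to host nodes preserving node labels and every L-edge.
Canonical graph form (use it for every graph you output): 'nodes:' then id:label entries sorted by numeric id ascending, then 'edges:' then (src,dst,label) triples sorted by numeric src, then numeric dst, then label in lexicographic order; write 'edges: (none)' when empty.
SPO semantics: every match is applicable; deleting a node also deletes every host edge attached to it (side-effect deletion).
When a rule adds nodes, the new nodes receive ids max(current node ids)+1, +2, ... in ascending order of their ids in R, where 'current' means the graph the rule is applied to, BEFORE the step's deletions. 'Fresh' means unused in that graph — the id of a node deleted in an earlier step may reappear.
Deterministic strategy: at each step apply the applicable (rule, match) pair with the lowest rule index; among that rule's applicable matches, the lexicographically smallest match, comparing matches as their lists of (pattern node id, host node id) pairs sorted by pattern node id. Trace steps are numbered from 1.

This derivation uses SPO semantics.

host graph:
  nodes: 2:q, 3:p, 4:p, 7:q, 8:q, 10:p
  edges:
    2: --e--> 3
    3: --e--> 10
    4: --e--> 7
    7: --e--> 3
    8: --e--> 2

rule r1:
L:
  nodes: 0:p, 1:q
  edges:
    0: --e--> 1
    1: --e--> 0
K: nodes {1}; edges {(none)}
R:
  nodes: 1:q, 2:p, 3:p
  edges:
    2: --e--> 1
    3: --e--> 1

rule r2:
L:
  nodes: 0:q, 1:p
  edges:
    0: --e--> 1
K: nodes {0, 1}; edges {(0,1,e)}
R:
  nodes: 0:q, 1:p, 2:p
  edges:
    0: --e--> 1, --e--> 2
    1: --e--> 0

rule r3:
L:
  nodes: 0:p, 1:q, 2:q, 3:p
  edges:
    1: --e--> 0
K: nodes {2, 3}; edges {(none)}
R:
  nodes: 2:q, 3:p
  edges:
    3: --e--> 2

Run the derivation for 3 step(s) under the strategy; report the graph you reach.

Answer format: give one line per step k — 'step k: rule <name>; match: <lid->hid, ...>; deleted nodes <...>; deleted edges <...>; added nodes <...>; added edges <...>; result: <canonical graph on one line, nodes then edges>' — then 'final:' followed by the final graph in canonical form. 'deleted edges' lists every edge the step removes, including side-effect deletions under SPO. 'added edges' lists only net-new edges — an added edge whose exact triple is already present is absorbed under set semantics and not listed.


step 1: rule r2; match: 0->2, 1->3; deleted nodes (none); deleted edges (none); added nodes 11; added edges (2,11,e); (3,2,e); result: nodes: 2:q, 3:p, 4:p, 7:q, 8:q, 10:p, 11:p edges: (2,3,e); (2,11,e); (3,2,e); (3,10,e); (4,7,e); (7,3,e); (8,2,e)
step 2: rule r1; match: 0->3, 1->2; deleted nodes 3; deleted edges (2,3,e); (3,2,e); (3,10,e); (7,3,e); added nodes 12, 13; added edges (12,2,e); (13,2,e); result: nodes: 2:q, 4:p, 7:q, 8:q, 10:p, 11:p, 12:p, 13:p edges: (2,11,e); (4,7,e); (8,2,e); (12,2,e); (13,2,e)
step 3: rule r2; match: 0->2, 1->11; deleted nodes (none); deleted edges (none); added nodes 14; added edges (2,14,e); (11,2,e); result: nodes: 2:q, 4:p, 7:q, 8:q, 10:p, 11:p, 12:p, 13:p, 14:p edges: (2,11,e); (2,14,e); (4,7,e); (8,2,e); (11,2,e); (12,2,e); (13,2,e)
final:
nodes: 2:q, 4:p, 7:q, 8:q, 10:p, 11:p, 12:p, 13:p, 14:p
edges: (2,11,e); (2,14,e); (4,7,e); (8,2,e); (11,2,e); (12,2,e); (13,2,e)


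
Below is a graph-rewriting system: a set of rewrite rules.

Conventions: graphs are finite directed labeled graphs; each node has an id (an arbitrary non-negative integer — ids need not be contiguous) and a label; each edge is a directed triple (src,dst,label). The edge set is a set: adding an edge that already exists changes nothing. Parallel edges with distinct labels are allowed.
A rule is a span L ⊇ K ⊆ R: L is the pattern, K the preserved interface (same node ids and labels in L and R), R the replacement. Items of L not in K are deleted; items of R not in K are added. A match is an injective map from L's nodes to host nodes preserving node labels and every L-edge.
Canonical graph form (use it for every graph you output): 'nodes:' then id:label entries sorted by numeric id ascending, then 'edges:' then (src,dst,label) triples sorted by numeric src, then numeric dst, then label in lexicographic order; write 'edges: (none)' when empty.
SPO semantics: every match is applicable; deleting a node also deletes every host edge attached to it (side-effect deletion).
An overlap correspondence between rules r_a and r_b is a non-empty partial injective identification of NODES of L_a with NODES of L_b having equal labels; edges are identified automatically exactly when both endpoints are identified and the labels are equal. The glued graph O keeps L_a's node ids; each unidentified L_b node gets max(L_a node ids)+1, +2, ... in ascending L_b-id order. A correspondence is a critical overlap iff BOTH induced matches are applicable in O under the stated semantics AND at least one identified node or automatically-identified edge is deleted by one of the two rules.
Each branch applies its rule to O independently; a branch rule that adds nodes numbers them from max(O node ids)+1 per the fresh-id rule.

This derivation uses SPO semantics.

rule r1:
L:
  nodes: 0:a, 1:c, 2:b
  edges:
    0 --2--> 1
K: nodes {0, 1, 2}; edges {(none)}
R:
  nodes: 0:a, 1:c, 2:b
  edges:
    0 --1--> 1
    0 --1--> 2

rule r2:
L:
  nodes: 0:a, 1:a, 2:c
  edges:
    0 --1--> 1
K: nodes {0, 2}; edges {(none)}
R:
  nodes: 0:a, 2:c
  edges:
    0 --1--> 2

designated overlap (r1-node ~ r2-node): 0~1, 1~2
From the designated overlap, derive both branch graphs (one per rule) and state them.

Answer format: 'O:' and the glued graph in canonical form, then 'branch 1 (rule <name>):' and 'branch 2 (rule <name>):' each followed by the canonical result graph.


O:
nodes: 0:a, 1:c, 2:b, 3:a
edges: (0,1,2); (3,0,1)
branch 1 (rule r1):
nodes: 0:a, 1:c, 2:b, 3:a
edges: (0,1,1); (0,2,1); (3,0,1)
branch 2 (rule r2):
nodes: 1:c, 2:b, 3:a
edges: (3,1,1)


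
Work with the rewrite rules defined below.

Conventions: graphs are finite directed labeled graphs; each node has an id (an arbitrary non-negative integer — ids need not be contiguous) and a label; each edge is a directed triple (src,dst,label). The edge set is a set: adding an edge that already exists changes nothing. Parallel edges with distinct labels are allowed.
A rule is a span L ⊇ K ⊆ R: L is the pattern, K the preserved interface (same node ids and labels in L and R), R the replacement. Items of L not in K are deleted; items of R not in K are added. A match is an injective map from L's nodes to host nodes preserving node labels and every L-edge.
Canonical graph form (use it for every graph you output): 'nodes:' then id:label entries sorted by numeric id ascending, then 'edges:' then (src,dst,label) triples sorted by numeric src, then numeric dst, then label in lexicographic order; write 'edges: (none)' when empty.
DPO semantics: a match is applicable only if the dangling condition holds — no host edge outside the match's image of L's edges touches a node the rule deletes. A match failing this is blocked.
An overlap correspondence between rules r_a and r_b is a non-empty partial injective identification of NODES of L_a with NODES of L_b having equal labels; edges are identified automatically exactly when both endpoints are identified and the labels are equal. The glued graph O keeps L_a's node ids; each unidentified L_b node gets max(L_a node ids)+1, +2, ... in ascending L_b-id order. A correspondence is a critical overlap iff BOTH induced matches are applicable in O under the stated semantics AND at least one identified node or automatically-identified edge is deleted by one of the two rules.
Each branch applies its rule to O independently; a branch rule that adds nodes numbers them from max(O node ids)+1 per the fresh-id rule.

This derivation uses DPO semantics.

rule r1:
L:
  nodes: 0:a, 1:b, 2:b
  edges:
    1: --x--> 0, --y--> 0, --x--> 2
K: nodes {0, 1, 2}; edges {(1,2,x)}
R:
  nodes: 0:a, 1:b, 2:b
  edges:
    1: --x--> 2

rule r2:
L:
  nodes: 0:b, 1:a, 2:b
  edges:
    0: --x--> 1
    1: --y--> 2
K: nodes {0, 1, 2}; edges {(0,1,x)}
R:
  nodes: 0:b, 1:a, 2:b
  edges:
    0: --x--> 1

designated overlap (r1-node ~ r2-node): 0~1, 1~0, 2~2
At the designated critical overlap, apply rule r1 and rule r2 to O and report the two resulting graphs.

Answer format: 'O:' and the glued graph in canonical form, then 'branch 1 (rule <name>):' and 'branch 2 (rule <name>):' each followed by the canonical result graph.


O:
nodes: 0:a, 1:b, 2:b
edges: (0,2,y); (1,0,x); (1,0,y); (1,2,x)
branch 1 (rule r1):
nodes: 0:a, 1:b, 2:b
edges: (0,2,y); (1,2,x)
branch 2 (rule r2):
nodes: 0:a, 1:b, 2:b
edges: (1,0,x); (1,0,y); (1,2,x)


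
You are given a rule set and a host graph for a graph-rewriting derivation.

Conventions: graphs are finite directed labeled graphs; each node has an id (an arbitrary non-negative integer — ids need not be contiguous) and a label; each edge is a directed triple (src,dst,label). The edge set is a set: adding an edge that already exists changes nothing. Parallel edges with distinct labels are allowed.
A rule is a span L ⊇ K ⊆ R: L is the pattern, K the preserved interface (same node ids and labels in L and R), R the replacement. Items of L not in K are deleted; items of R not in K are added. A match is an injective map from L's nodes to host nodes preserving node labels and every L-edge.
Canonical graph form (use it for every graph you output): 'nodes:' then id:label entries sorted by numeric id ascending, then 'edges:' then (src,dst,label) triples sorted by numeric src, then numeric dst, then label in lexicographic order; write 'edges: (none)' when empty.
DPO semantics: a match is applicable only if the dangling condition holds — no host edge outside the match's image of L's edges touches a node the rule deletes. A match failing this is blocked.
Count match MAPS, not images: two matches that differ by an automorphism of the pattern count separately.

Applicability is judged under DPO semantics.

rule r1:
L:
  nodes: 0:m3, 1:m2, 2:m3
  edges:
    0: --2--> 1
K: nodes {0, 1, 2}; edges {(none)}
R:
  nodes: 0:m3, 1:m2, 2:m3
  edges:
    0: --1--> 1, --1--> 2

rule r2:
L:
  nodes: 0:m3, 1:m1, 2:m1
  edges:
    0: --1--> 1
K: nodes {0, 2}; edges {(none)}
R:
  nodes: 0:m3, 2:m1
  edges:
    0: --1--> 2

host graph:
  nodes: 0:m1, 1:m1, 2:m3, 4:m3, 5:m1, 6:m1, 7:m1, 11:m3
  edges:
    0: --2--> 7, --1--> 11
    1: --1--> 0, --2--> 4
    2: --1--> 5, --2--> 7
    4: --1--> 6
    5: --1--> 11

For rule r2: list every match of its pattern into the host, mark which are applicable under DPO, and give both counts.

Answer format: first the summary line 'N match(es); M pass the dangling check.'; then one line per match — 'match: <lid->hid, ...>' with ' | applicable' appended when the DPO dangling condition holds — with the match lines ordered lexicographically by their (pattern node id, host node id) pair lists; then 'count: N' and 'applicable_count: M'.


8 match(es); 4 pass the dangling check.
match: 0->2, 1->5, 2->0
match: 0->2, 1->5, 2->1
match: 0->2, 1->5, 2->6
match: 0->2, 1->5, 2->7
match: 0->4, 1->6, 2->0 | applicable
match: 0->4, 1->6, 2->1 | applicable
match: 0->4, 1->6, 2->5 | applicable
match: 0->4, 1->6, 2->7 | applicable
count: 8
applicable_count: 4


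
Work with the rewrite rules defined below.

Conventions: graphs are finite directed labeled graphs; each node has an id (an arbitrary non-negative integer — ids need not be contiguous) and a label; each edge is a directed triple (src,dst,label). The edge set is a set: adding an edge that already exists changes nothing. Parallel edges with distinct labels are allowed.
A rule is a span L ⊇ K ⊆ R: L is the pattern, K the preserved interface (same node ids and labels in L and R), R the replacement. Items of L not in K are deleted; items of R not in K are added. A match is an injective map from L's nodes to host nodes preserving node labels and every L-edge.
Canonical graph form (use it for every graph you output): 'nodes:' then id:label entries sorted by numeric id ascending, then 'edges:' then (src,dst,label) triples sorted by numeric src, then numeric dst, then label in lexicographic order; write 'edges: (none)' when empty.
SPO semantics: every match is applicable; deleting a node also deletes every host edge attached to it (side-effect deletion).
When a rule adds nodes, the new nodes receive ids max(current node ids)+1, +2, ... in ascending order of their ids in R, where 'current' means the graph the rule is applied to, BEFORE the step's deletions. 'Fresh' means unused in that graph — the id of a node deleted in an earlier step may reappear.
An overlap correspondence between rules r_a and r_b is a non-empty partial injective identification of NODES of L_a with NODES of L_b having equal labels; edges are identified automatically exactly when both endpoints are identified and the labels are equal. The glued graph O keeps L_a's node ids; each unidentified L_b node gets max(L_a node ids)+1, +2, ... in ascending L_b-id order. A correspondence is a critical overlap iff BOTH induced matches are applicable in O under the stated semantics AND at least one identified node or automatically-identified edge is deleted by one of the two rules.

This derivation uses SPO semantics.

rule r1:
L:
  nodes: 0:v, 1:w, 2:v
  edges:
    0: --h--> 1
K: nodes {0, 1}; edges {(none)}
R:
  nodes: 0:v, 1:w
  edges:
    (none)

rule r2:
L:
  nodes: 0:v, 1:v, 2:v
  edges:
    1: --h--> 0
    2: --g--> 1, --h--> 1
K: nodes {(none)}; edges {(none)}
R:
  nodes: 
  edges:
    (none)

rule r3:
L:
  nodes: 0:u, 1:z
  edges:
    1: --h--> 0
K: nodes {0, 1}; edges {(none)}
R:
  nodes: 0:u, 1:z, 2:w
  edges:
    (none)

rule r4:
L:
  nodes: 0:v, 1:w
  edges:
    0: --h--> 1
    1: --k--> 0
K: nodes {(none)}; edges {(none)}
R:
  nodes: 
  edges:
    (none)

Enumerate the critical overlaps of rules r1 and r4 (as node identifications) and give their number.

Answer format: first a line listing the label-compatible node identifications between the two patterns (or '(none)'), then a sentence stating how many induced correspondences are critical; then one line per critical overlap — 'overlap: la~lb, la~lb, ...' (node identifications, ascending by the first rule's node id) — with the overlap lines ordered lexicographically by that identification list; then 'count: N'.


label-compatible node identifications between L(r1) and L(r4): 0~0, 1~1, 2~0
5 of the induced correspondences are critical overlaps of r1 and r4.
overlap: 0~0
overlap: 0~0, 1~1
overlap: 1~1
overlap: 1~1, 2~0
overlap: 2~0
count: 5


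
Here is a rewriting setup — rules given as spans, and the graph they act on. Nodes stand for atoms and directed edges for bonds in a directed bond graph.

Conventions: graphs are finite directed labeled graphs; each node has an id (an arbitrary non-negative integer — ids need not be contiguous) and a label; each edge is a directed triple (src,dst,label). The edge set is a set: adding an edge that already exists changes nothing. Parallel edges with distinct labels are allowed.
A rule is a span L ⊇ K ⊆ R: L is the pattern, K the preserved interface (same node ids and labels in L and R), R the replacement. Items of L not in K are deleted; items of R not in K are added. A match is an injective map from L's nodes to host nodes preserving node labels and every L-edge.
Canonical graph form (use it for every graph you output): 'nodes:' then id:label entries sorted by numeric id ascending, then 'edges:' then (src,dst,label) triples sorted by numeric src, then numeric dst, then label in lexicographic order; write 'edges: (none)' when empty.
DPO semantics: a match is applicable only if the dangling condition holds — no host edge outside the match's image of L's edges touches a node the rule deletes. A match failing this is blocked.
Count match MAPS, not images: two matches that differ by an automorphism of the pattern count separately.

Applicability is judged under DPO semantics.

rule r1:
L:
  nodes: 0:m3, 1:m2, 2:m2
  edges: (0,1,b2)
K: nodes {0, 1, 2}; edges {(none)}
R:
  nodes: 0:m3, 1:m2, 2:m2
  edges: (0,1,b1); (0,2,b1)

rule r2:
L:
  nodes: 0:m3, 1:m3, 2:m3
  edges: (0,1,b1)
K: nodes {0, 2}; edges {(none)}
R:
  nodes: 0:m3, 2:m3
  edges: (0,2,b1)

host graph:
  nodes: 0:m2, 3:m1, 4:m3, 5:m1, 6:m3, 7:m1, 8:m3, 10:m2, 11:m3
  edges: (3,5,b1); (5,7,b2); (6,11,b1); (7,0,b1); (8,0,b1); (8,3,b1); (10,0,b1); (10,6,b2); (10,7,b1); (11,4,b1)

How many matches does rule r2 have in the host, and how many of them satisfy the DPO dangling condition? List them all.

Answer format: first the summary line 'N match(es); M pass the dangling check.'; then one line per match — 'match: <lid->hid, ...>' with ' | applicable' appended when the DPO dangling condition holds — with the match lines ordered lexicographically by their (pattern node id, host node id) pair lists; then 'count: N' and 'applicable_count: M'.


4 match(es); 2 pass the dangling check.
match: 0->6, 1->11, 2->4
match: 0->6, 1->11, 2->8
match: 0->11, 1->4, 2->6 | applicable
match: 0->11, 1->4, 2->8 | applicable
count: 4
applicable_count: 2


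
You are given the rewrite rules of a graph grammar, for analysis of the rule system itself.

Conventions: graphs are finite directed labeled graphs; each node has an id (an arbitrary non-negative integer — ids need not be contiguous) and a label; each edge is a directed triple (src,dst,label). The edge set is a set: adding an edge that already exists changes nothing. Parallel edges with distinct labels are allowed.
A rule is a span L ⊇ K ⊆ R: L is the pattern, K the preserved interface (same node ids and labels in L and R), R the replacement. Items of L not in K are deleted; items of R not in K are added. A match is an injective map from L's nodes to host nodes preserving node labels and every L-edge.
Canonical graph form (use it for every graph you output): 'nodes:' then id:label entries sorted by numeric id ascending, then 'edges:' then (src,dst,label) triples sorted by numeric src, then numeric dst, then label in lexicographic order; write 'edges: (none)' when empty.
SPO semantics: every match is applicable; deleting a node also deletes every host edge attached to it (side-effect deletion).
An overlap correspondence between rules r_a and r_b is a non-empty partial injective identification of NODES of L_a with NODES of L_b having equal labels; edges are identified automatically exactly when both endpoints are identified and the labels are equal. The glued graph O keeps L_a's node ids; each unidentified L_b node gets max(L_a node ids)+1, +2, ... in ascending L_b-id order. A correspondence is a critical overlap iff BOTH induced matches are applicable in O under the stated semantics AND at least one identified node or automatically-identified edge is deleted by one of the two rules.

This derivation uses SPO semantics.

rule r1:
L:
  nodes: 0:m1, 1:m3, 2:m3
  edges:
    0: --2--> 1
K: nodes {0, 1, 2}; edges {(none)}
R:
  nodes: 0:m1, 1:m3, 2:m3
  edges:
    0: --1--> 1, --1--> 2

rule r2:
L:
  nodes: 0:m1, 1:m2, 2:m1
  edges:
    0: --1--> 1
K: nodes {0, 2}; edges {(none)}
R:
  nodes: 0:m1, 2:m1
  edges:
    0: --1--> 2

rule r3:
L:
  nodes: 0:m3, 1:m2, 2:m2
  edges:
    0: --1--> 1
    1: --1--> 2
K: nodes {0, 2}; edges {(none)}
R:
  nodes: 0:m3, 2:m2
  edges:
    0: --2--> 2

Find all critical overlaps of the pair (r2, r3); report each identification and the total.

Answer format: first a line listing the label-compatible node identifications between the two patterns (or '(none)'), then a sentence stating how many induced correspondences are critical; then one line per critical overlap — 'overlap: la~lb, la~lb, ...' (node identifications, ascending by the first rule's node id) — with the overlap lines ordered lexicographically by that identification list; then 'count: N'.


label-compatible node identifications between L(r2) and L(r3): 1~1, 1~2
2 of the induced correspondences are critical overlaps of r2 and r3.
overlap: 1~1
overlap: 1~2
count: 2


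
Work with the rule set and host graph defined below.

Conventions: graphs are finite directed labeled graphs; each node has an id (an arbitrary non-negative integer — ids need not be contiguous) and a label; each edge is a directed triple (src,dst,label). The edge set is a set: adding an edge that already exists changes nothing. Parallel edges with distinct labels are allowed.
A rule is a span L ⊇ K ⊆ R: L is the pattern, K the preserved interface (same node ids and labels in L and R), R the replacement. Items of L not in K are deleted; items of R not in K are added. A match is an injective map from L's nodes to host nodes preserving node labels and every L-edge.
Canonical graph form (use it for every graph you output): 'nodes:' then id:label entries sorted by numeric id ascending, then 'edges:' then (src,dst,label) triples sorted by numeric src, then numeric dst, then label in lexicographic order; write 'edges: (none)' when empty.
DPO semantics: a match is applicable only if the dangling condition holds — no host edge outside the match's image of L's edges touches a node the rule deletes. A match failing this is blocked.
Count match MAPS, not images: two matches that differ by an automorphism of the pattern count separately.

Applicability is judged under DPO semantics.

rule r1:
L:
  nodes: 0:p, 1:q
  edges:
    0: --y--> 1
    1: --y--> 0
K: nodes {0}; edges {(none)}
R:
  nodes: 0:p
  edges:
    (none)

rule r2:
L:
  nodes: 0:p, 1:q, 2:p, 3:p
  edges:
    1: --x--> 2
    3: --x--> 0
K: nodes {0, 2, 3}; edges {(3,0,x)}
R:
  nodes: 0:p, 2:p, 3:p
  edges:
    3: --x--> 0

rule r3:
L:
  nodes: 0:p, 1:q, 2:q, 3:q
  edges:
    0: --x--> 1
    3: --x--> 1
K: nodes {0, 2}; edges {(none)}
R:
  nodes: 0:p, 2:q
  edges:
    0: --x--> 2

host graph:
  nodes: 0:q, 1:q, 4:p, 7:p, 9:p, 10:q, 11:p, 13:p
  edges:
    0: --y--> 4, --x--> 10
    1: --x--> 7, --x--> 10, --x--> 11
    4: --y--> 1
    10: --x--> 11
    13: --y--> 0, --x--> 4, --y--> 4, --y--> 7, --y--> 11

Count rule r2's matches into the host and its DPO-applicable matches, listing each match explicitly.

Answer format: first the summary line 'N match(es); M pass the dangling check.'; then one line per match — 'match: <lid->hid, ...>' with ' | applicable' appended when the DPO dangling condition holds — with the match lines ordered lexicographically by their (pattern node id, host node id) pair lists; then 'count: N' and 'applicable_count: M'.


3 match(es); 0 pass the dangling check.
match: 0->4, 1->1, 2->7, 3->13
match: 0->4, 1->1, 2->11, 3->13
match: 0->4, 1->10, 2->11, 3->13
count: 3
applicable_count: 0


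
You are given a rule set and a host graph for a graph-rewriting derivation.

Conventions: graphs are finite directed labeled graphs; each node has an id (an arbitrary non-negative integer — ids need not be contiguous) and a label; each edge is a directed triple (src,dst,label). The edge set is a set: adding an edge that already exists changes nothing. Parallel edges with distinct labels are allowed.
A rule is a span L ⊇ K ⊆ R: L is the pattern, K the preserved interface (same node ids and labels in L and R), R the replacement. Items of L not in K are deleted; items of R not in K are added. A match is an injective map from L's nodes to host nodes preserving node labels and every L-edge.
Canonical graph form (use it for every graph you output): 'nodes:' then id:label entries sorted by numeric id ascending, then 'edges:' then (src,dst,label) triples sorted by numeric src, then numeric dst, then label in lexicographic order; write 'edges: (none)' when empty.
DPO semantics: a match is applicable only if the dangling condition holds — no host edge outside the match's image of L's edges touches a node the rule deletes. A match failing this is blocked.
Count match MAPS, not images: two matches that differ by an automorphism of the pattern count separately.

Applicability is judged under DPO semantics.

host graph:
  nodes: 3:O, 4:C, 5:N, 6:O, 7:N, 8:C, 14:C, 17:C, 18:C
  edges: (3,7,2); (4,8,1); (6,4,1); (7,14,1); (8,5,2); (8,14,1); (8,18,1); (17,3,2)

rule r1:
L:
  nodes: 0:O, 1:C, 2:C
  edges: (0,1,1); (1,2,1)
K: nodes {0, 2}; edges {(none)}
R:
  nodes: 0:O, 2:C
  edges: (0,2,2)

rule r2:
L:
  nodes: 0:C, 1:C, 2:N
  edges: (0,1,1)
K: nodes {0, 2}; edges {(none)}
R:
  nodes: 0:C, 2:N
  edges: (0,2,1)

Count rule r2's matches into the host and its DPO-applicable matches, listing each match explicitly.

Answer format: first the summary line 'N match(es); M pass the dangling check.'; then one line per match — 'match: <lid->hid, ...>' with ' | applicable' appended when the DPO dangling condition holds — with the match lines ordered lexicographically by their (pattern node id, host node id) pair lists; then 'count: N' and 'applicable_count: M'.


6 match(es); 2 pass the dangling check.
match: 0->4, 1->8, 2->5
match: 0->4, 1->8, 2->7
match: 0->8, 1->14, 2->5
match: 0->8, 1->14, 2->7
match: 0->8, 1->18, 2->5 | applicable
match: 0->8, 1->18, 2->7 | applicable
count: 6
applicable_count: 2


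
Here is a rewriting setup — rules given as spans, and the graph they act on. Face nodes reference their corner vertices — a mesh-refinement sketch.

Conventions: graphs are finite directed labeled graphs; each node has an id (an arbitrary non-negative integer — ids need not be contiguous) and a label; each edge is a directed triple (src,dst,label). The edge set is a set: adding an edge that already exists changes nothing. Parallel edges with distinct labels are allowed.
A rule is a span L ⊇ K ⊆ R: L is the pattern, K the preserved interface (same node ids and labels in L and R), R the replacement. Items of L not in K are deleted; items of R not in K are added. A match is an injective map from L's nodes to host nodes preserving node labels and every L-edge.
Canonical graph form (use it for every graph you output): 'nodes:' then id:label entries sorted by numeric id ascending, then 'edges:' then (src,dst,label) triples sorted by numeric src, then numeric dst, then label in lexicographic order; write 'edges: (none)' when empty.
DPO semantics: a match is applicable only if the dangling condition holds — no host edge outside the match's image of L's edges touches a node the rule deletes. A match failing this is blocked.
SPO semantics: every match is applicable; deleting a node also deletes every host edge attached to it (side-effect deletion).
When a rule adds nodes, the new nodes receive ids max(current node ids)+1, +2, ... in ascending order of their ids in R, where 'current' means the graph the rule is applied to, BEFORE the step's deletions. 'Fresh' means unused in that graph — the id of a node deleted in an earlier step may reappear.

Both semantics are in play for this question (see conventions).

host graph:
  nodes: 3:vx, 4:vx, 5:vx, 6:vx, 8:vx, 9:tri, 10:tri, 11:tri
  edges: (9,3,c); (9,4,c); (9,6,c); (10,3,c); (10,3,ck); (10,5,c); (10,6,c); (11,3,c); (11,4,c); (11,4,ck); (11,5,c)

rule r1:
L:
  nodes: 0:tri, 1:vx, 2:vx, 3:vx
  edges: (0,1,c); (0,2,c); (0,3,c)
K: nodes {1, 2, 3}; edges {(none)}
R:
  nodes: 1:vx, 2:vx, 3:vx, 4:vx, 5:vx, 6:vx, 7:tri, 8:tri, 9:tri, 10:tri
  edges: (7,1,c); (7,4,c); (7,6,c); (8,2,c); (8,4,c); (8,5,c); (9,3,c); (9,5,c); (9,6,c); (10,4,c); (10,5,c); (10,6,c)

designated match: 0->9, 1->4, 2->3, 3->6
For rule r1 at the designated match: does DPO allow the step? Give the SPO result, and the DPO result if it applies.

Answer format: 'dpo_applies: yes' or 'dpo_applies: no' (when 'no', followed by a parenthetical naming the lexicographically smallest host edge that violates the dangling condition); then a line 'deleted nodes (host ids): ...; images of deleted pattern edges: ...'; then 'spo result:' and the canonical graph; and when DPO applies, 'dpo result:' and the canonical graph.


dpo_applies: yes
deleted nodes (host ids): 9; images of deleted pattern edges: (9,3,c); (9,4,c); (9,6,c)
spo result:
nodes: 3:vx, 4:vx, 5:vx, 6:vx, 8:vx, 10:tri, 11:tri, 12:vx, 13:vx, 14:vx, 15:tri, 16:tri, 17:tri, 18:tri
edges: (10,3,c); (10,3,ck); (10,5,c); (10,6,c); (11,3,c); (11,4,c); (11,4,ck); (11,5,c); (15,4,c); (15,12,c); (15,14,c); (16,3,c); (16,12,c); (16,13,c); (17,6,c); (17,13,c); (17,14,c); (18,12,c); (18,13,c); (18,14,c)
dpo result:
nodes: 3:vx, 4:vx, 5:vx, 6:vx, 8:vx, 10:tri, 11:tri, 12:vx, 13:vx, 14:vx, 15:tri, 16:tri, 17:tri, 18:tri
edges: (10,3,c); (10,3,ck); (10,5,c); (10,6,c); (11,3,c); (11,4,c); (11,4,ck); (11,5,c); (15,4,c); (15,12,c); (15,14,c); (16,3,c); (16,12,c); (16,13,c); (17,6,c); (17,13,c); (17,14,c); (18,12,c); (18,13,c); (18,14,c)


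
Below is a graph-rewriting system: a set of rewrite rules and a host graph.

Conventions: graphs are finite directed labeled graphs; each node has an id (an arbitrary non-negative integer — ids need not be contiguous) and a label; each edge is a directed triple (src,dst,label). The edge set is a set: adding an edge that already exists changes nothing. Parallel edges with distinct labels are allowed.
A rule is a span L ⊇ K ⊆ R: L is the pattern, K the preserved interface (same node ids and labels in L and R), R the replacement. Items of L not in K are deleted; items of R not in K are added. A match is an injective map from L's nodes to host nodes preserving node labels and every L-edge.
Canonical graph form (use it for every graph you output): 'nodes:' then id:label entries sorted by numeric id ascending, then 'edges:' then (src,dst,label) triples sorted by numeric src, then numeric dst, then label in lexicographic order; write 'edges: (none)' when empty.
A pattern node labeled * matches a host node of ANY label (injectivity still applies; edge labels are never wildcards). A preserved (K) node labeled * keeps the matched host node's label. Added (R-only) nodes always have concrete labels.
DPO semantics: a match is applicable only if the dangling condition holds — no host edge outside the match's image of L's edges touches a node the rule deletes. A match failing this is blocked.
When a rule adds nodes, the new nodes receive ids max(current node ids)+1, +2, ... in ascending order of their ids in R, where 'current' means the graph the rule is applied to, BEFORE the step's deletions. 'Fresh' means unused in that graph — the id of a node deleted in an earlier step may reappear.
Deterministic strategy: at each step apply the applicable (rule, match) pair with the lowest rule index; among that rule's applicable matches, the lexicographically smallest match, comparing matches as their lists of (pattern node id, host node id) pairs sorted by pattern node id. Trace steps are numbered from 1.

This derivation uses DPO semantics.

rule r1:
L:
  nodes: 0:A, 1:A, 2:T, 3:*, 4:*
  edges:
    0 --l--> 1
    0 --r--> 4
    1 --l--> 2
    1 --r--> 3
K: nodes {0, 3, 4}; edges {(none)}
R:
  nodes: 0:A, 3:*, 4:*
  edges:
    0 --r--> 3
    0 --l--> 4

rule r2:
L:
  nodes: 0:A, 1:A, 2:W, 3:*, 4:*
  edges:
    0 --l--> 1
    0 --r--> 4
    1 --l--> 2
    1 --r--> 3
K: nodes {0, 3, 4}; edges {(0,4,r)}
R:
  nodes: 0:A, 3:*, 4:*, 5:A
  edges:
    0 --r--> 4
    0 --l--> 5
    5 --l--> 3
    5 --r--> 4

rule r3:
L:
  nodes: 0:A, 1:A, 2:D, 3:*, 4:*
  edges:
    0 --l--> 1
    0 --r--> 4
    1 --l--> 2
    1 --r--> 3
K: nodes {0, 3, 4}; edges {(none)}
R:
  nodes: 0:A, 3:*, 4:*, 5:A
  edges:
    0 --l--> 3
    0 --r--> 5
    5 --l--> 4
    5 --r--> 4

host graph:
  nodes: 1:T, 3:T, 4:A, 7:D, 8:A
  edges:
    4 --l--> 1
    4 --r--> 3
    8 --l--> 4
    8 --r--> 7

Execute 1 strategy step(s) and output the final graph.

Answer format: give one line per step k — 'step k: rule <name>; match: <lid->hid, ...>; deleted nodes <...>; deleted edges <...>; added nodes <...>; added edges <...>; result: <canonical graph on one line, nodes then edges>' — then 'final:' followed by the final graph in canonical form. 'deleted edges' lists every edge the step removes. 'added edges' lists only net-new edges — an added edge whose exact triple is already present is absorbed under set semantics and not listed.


step 1: rule r1; match: 0->8, 1->4, 2->1, 3->3, 4->7; deleted nodes 1, 4; deleted edges (4,1,l); (4,3,r); (8,4,l); (8,7,r); added nodes (none); added edges (8,3,r); (8,7,l); result: nodes: 3:T, 7:D, 8:A edges: (8,3,r); (8,7,l)
final:
nodes: 3:T, 7:D, 8:A
edges: (8,3,r); (8,7,l)
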